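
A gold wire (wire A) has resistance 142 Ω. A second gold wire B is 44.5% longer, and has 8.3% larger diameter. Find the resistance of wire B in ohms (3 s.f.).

R ∝ L/d², so R_B/R_A = (1 + 44.5/100) × (1 + 8.3/100)⁻²
= 1.445 × 0.8526 = 1.232
R_B = 1.232 × 142 = 175 Ω

175 Ω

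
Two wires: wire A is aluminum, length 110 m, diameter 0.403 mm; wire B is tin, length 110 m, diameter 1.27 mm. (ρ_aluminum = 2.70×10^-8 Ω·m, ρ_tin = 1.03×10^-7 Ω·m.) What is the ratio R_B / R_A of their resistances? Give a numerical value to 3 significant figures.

0.384

R ∝ ρL/d², so R_B/R_A = (ρ_B/ρ_A) × (d_A/d_B)²
= (1.03×10^-7/2.70×10^-8) × (0.403/1.27)² = 0.384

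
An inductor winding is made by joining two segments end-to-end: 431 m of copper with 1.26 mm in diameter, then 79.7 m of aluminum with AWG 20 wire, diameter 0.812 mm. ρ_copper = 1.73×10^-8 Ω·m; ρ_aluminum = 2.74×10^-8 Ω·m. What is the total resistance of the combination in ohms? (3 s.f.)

10.2 Ω

Segment 1: A = π(d/2)² = π(6.3000e-04 m)² = 1.247e-06 m²
R₁ = ρL/A = (1.73×10^-8)(431)/(1.247e-06) = 5.98 Ω
Segment 2: A = π(0.812/2 mm)² = π(4.0600e-04 m)² = 5.178e-07 m²
R₂ = (2.74×10^-8)(79.7)/(5.178e-07) = 4.217 Ω
R = R₁ + R₂ = 10.2 Ω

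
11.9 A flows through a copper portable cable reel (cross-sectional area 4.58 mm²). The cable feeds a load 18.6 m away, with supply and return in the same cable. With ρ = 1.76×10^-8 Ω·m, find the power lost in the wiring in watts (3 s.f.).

20.2 W

A = 4.58 mm² = 4.580e-06 m²
Total conductor length (both ways) L = 2 × 18.6 = 37.2 m
R = ρL/A = (1.76×10^-8)(37.2)/(4.580e-06) = 0.143 Ω
P = I²R = (11.9)² × 0.143 = 20.2 W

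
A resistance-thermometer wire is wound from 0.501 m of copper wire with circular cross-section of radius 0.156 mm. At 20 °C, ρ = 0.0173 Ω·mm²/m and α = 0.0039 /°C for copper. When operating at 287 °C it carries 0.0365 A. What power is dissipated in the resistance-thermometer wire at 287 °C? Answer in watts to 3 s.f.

3.08×10^-4 W

ρ = 0.0173 Ω·mm²/m = 1.73×10^-8 Ω·m
A = πr² = π(1.5600e-04 m)² = 7.645e-08 m²
R₍20₎ = ρL/A = (1.73×10^-8)(0.501)/(7.645e-08) = 0.1134 Ω
R₍287₎ = R₍20₎(1 + αΔT) = 0.1134 × (1 + 0.0039×267) = 0.2314 Ω
P = I²R = (0.0365)² × 0.2314 = 3.08×10^-4 W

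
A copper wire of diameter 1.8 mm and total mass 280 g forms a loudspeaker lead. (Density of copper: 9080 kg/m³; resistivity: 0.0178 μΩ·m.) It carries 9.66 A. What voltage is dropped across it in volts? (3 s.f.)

0.819 V

ρ = 0.0178 μΩ·m = 1.78×10^-8 Ω·m
A = π(d/2)² = π(9.0000e-04 m)² = 2.5447e-06 m²
L = m/(density·A) = 0.28/(9080×2.5447e-06) = 12.12 m
R = ρL/A = (1.78×10^-8)(12.12)/(2.5447e-06) = 0.08477 Ω
V = IR = 9.66 × 0.08477 = 0.819 V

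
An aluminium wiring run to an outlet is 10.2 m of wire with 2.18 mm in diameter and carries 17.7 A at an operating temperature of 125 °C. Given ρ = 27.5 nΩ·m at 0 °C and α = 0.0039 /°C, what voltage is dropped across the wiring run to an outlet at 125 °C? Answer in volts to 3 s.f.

1.98 V

ρ = 27.5 nΩ·m = 2.75×10^-8 Ω·m
A = π(d/2)² = π(1.0900e-03 m)² = 3.733e-06 m²
R₍0₎ = ρL/A = (2.75×10^-8)(10.2)/(3.733e-06) = 0.07515 Ω
R₍125₎ = R₍0₎(1 + αΔT) = 0.07515 × (1 + 0.0039×125) = 0.1118 Ω
V = IR = 17.7 × 0.1118 = 1.98 V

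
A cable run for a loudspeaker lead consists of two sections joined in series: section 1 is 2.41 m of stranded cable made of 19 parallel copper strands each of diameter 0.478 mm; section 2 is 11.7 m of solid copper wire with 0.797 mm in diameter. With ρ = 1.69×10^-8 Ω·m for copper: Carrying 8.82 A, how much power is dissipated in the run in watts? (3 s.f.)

Section 1: A_strand = π(2.3900e-04)² = 1.795e-07 m²; R₁ = ρL/(N·A_s) = (1.69×10^-8)(2.41)/(19×1.795e-07) = 0.01195 Ω
Section 2: A = π(d/2)² = π(3.9850e-04 m)² = 4.989e-07 m²
R₂ = (1.69×10^-8)(11.7)/(4.989e-07) = 0.3963 Ω
R = R₁ + R₂ = 0.4083 Ω
P = I²R = (8.82)² × 0.4083 = 31.8 W

31.8 W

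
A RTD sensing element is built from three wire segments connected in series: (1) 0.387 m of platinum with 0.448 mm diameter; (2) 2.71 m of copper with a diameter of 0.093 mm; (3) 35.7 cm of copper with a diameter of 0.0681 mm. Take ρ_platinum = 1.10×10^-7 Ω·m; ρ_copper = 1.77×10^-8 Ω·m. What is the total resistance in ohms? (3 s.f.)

9.07 Ω

Seg 1: A = π(d/2)² = π(2.2400e-04 m)² = 1.576e-07 m²
R_1 = (1.10×10^-7)(0.387)/(1.576e-07) = 0.2701 Ω
Seg 2: A = π(d/2)² = π(4.6500e-05 m)² = 6.793e-09 m²
R_2 = (1.77×10^-8)(2.71)/(6.793e-09) = 7.061 Ω
Seg 3: A = π(d/2)² = π(3.4050e-05 m)² = 3.642e-09 m²
R_3 = (1.77×10^-8)(0.357)/(3.642e-09) = 1.735 Ω
R_total = R_1 + R_2 + R_3 = 9.07 Ω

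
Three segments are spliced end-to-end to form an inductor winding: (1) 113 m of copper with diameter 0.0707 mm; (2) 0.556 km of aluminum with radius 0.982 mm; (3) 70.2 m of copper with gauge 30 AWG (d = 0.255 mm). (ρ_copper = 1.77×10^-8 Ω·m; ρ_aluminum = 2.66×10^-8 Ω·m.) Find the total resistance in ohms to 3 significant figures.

539 Ω

Seg 1: A = π(d/2)² = π(3.5350e-05 m)² = 3.926e-09 m²
R_1 = (1.77×10^-8)(113)/(3.926e-09) = 509.5 Ω
Seg 2: A = πr² = π(9.8200e-04 m)² = 3.030e-06 m²
R_2 = (2.66×10^-8)(556)/(3.030e-06) = 4.882 Ω
Seg 3: A = π(0.255/2 mm)² = π(1.2750e-04 m)² = 5.107e-08 m²
R_3 = (1.77×10^-8)(70.2)/(5.107e-08) = 24.33 Ω
R_total = R_1 + R_2 + R_3 = 539 Ω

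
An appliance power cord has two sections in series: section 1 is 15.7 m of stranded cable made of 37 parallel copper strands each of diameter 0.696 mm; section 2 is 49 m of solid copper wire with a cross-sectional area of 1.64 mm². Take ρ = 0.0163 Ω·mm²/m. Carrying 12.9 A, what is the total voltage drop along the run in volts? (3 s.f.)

ρ = 0.0163 Ω·mm²/m = 1.63×10^-8 Ω·m
Section 1: A_strand = π(3.4800e-04)² = 3.805e-07 m²; R₁ = ρL/(N·A_s) = (1.63×10^-8)(15.7)/(37×3.805e-07) = 0.01818 Ω
Section 2: A = 1.64 mm² = 1.640e-06 m²
R₂ = (1.63×10^-8)(49)/(1.640e-06) = 0.487 Ω
R = R₁ + R₂ = 0.5052 Ω
V = IR = 12.9 × 0.5052 = 6.52 V

6.52 V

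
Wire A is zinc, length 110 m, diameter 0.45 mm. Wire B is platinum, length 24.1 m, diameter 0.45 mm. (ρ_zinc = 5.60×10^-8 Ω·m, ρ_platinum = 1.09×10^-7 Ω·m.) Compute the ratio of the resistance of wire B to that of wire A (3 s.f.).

0.426

R ∝ ρL/d², so R_B/R_A = (ρ_B/ρ_A) × (L_B/L_A)
= (1.09×10^-7/5.60×10^-8) × (24.1/110) = 0.426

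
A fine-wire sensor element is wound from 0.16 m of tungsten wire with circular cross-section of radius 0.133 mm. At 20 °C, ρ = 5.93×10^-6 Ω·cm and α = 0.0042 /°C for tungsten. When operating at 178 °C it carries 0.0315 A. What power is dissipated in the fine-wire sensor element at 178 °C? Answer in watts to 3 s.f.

ρ = 5.93×10^-6 Ω·cm = 5.93×10^-8 Ω·m
A = πr² = π(1.3300e-04 m)² = 5.557e-08 m²
R₍20₎ = ρL/A = (5.93×10^-8)(0.16)/(5.557e-08) = 0.1707 Ω
R₍178₎ = R₍20₎(1 + αΔT) = 0.1707 × (1 + 0.0042×158) = 0.284 Ω
P = I²R = (0.0315)² × 0.284 = 2.82×10^-4 W

2.82×10^-4 W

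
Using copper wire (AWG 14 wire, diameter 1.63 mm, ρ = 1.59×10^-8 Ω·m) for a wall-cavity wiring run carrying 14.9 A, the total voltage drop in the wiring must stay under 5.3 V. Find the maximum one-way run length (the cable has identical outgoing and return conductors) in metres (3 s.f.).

23.3 m

A = π(1.63/2 mm)² = π(8.1500e-04 m)² = 2.087e-06 m²
L_max = V_max·A/(2·ρI) = (5.3)(2.087e-06)/(2×1.59×10^-8×14.9) = 23.3 m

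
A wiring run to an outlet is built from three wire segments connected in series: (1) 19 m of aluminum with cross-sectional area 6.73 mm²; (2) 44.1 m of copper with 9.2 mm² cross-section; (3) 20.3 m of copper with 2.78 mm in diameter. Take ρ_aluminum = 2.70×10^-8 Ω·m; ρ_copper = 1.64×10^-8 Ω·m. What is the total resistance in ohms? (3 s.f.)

0.210 Ω

Seg 1: A = 6.73 mm² = 6.730e-06 m²
R_1 = (2.70×10^-8)(19)/(6.730e-06) = 0.07623 Ω
Seg 2: A = 9.2 mm² = 9.200e-06 m²
R_2 = (1.64×10^-8)(44.1)/(9.200e-06) = 0.07861 Ω
Seg 3: A = π(d/2)² = π(1.3900e-03 m)² = 6.070e-06 m²
R_3 = (1.64×10^-8)(20.3)/(6.070e-06) = 0.05485 Ω
R_total = R_1 + R_2 + R_3 = 0.210 Ω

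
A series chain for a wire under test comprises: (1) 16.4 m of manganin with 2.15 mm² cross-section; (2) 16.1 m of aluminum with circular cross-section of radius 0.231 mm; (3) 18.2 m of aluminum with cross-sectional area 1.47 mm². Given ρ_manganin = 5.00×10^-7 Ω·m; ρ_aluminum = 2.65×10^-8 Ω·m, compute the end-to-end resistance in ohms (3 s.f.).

Seg 1: A = 2.15 mm² = 2.150e-06 m²
R_1 = (5.00×10^-7)(16.4)/(2.150e-06) = 3.814 Ω
Seg 2: A = πr² = π(2.3100e-04 m)² = 1.676e-07 m²
R_2 = (2.65×10^-8)(16.1)/(1.676e-07) = 2.545 Ω
Seg 3: A = 1.47 mm² = 1.470e-06 m²
R_3 = (2.65×10^-8)(18.2)/(1.470e-06) = 0.3281 Ω
R_total = R_1 + R_2 + R_3 = 6.69 Ω

6.69 Ω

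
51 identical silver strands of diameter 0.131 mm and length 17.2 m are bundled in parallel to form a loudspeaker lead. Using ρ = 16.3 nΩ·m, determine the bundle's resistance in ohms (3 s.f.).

0.408 Ω

ρ = 16.3 nΩ·m = 1.63×10^-8 Ω·m
A_strand = π(6.5500e-05 m)² = 1.348e-08 m²
R_strand = ρL/A = (1.63×10^-8)(17.2)/(1.348e-08) = 20.8 Ω
R_total = R_strand/N = 20.8/51 = 0.408 Ω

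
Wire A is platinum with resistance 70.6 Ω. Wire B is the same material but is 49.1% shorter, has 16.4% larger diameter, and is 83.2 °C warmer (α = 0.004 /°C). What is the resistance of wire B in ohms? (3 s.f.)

R ∝ ρL/d² with ρ ∝ (1+αΔT), so R_B/R_A = (1 − 49.1/100) × (1 + 16.4/100)⁻² × (1 + 0.004×83.2)
= 0.509 × 0.7381 × 1.333 = 0.5007
R_B = 0.5007 × 70.6 = 35.3 Ω

35.3 Ω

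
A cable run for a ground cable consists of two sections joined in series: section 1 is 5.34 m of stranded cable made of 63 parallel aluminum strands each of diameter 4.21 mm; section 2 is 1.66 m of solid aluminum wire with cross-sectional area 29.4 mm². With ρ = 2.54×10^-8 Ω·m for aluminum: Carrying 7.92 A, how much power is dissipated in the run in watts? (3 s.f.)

0.0997 W

Section 1: A_strand = π(2.1050e-03)² = 1.392e-05 m²; R₁ = ρL/(N·A_s) = (2.54×10^-8)(5.34)/(63×1.392e-05) = 1.547×10^-4 Ω
Section 2: A = 29.4 mm² = 2.940e-05 m²
R₂ = (2.54×10^-8)(1.66)/(2.940e-05) = 0.001434 Ω
R = R₁ + R₂ = 0.001589 Ω
P = I²R = (7.92)² × 0.001589 = 0.0997 W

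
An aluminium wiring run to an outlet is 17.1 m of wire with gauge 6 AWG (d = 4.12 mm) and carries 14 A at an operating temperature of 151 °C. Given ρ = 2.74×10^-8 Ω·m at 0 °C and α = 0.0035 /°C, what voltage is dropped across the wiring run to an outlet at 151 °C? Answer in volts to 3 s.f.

0.752 V

A = π(4.12/2 mm)² = π(2.0600e-03 m)² = 1.333e-05 m²
R₍0₎ = ρL/A = (2.74×10^-8)(17.1)/(1.333e-05) = 0.03514 Ω
R₍151₎ = R₍0₎(1 + αΔT) = 0.03514 × (1 + 0.0035×151) = 0.05372 Ω
V = IR = 14 × 0.05372 = 0.752 V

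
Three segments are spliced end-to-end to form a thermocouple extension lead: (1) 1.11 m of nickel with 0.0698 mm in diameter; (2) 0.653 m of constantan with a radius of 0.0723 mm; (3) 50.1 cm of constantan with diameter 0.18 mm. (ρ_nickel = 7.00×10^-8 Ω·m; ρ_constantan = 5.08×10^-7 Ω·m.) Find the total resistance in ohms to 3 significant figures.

Seg 1: A = π(d/2)² = π(3.4900e-05 m)² = 3.826e-09 m²
R_1 = (7.00×10^-8)(1.11)/(3.826e-09) = 20.31 Ω
Seg 2: A = πr² = π(7.2300e-05 m)² = 1.642e-08 m²
R_2 = (5.08×10^-7)(0.653)/(1.642e-08) = 20.2 Ω
Seg 3: A = π(d/2)² = π(9.0000e-05 m)² = 2.545e-08 m²
R_3 = (5.08×10^-7)(0.501)/(2.545e-08) = 10 Ω
R_total = R_1 + R_2 + R_3 = 50.5 Ω

50.5 Ω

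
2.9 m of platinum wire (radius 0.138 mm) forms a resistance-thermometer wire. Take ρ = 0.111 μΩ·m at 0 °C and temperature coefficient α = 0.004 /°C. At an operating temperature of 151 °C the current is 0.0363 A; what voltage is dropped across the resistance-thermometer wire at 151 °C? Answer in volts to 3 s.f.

ρ = 0.111 μΩ·m = 1.11×10^-7 Ω·m
A = πr² = π(1.3800e-04 m)² = 5.983e-08 m²
R₍0₎ = ρL/A = (1.11×10^-7)(2.9)/(5.983e-08) = 5.38 Ω
R₍151₎ = R₍0₎(1 + αΔT) = 5.38 × (1 + 0.004×151) = 8.63 Ω
V = IR = 0.0363 × 8.63 = 0.313 V

0.313 V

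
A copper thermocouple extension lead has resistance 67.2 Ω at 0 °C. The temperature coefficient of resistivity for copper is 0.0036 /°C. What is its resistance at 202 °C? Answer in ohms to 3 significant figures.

116 Ω

ΔT = 202 − 0 = 202 °C
R = R₀(1 + αΔT) = 67.2 × (1 + 0.0036×202) = 67.2 × 1.727 = 116 Ω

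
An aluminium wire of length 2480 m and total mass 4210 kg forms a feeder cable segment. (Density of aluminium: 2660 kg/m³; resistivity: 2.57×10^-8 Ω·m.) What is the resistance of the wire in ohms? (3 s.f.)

A = m/(density·L) = 4210/(2660×2480) = 6.3819e-04 m²
R = ρL/A = (2.57×10^-8)(2480)/(6.3819e-04) = 0.0999 Ω

0.0999 Ω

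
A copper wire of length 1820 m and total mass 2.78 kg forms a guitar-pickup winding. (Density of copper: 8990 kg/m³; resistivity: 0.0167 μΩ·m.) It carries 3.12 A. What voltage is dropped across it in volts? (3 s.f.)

ρ = 0.0167 μΩ·m = 1.67×10^-8 Ω·m
A = m/(density·L) = 2.78/(8990×1820) = 1.6991e-07 m²
R = ρL/A = (1.67×10^-8)(1820)/(1.6991e-07) = 178.9 Ω
V = IR = 3.12 × 178.9 = 558 V

558 V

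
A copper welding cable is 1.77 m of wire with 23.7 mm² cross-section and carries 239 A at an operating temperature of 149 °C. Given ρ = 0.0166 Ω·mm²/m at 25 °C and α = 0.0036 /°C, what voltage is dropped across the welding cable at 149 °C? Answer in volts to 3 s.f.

0.429 V

ρ = 0.0166 Ω·mm²/m = 1.66×10^-8 Ω·m
A = 23.7 mm² = 2.370e-05 m²
R₍25₎ = ρL/A = (1.66×10^-8)(1.77)/(2.370e-05) = 0.00124 Ω
R₍149₎ = R₍25₎(1 + αΔT) = 0.00124 × (1 + 0.0036×124) = 0.001793 Ω
V = IR = 239 × 0.001793 = 0.429 V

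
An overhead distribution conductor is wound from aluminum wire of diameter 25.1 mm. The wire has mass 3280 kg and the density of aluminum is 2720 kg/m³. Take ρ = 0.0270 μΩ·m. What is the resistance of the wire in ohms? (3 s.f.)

0.133 Ω

ρ = 0.0270 μΩ·m = 2.70×10^-8 Ω·m
A = π(d/2)² = π(1.2550e-02 m)² = 4.9481e-04 m²
L = m/(density·A) = 3280/(2720×4.9481e-04) = 2437 m
R = ρL/A = (2.70×10^-8)(2437)/(4.9481e-04) = 0.133 Ω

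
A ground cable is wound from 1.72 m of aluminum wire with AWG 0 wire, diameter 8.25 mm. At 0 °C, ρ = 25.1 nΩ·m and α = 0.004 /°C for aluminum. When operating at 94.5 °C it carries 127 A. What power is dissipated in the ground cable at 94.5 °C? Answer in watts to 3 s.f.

ρ = 25.1 nΩ·m = 2.51×10^-8 Ω·m
A = π(8.25/2 mm)² = π(4.1250e-03 m)² = 5.346e-05 m²
R₍0₎ = ρL/A = (2.51×10^-8)(1.72)/(5.346e-05) = 8.076×10^-4 Ω
R₍94.5₎ = R₍0₎(1 + αΔT) = 8.076×10^-4 × (1 + 0.004×94.5) = 0.001113 Ω
P = I²R = (127)² × 0.001113 = 17.9 W

17.9 W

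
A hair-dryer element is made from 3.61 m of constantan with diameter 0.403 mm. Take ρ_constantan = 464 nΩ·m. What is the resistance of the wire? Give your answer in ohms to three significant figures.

13.1 Ω

ρ = 464 nΩ·m = 4.64×10^-7 Ω·m
A = π(d/2)² = π(2.0150e-04 m)² = 1.276e-07 m²
R = ρL/A = (4.64×10^-7)(3.61 m)/(1.276e-07 m²) = 13.1 Ω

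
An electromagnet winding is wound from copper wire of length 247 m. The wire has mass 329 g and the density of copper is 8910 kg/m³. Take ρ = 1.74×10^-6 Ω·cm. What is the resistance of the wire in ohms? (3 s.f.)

ρ = 1.74×10^-6 Ω·cm = 1.74×10^-8 Ω·m
A = m/(density·L) = 0.329/(8910×247) = 1.4949e-07 m²
R = ρL/A = (1.74×10^-8)(247)/(1.4949e-07) = 28.7 Ω

28.7 Ω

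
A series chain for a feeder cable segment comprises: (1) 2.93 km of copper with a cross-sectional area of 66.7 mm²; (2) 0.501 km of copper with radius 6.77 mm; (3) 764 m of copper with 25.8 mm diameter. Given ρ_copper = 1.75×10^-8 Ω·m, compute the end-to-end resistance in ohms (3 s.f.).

Seg 1: A = 66.7 mm² = 6.670e-05 m²
R_1 = (1.75×10^-8)(2930)/(6.670e-05) = 0.7687 Ω
Seg 2: A = πr² = π(6.7700e-03 m)² = 1.440e-04 m²
R_2 = (1.75×10^-8)(501)/(1.440e-04) = 0.06089 Ω
Seg 3: A = π(d/2)² = π(1.2900e-02 m)² = 5.228e-04 m²
R_3 = (1.75×10^-8)(764)/(5.228e-04) = 0.02557 Ω
R_total = R_1 + R_2 + R_3 = 0.855 Ω

0.855 Ω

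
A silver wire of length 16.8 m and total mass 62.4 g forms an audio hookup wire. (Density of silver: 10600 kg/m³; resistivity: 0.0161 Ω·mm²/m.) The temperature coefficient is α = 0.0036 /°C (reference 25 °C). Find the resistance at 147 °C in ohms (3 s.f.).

ρ = 0.0161 Ω·mm²/m = 1.61×10^-8 Ω·m
A = m/(density·L) = 0.0624/(10600×16.8) = 3.5040e-07 m²
R = ρL/A = (1.61×10^-8)(16.8)/(3.5040e-07) = 0.7719 Ω
R(147 °C) = 0.7719 × (1 + 0.0036×122) = 1.11 Ω

1.11 Ω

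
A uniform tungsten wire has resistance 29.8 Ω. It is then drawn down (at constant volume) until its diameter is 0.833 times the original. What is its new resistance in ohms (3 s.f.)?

61.9 Ω

Volume constant ⇒ L' = L/r² with r = 0.833. R' = ρL'/A' = ρ(L/r²)/(πr²d₀²/4) = R/r⁴.
R' = 2.077 × 29.8 = 61.9 Ω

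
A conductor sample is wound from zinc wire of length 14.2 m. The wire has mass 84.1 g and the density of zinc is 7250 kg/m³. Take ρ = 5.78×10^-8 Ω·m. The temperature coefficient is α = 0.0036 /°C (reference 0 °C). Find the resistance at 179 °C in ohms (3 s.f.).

1.65 Ω

A = m/(density·L) = 0.0841/(7250×14.2) = 8.1690e-07 m²
R = ρL/A = (5.78×10^-8)(14.2)/(8.1690e-07) = 1.005 Ω
R(179 °C) = 1.005 × (1 + 0.0036×179) = 1.65 Ω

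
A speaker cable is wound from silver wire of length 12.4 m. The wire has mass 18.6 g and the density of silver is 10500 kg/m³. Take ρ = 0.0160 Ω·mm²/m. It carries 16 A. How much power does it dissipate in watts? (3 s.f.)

ρ = 0.0160 Ω·mm²/m = 1.60×10^-8 Ω·m
A = m/(density·L) = 0.0186/(10500×12.4) = 1.4286e-07 m²
R = ρL/A = (1.60×10^-8)(12.4)/(1.4286e-07) = 1.389 Ω
P = I²R = (16)² × 1.389 = 356 W

356 W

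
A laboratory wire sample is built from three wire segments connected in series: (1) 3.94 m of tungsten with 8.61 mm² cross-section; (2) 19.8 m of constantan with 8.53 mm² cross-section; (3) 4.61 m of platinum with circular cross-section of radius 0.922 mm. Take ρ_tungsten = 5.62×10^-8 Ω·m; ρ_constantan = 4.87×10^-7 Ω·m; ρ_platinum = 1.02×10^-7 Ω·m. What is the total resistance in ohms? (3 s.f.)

1.33 Ω

Seg 1: A = 8.61 mm² = 8.610e-06 m²
R_1 = (5.62×10^-8)(3.94)/(8.610e-06) = 0.02572 Ω
Seg 2: A = 8.53 mm² = 8.530e-06 m²
R_2 = (4.87×10^-7)(19.8)/(8.530e-06) = 1.13 Ω
Seg 3: A = πr² = π(9.2200e-04 m)² = 2.671e-06 m²
R_3 = (1.02×10^-7)(4.61)/(2.671e-06) = 0.1761 Ω
R_total = R_1 + R_2 + R_3 = 1.33 Ω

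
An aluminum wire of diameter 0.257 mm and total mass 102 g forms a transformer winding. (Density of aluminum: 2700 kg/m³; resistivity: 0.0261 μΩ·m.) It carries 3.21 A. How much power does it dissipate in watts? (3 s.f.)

3780 W

ρ = 0.0261 μΩ·m = 2.61×10^-8 Ω·m
A = π(d/2)² = π(1.2850e-04 m)² = 5.1875e-08 m²
L = m/(density·A) = 0.102/(2700×5.1875e-08) = 728.2 m
R = ρL/A = (2.61×10^-8)(728.2)/(5.1875e-08) = 366.4 Ω
P = I²R = (3.21)² × 366.4 = 3780 W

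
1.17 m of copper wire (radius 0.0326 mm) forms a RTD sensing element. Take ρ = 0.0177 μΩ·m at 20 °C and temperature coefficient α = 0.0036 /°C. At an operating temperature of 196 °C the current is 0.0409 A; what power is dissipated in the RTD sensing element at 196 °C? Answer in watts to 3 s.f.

0.0169 W

ρ = 0.0177 μΩ·m = 1.77×10^-8 Ω·m
A = πr² = π(3.2600e-05 m)² = 3.339e-09 m²
R₍20₎ = ρL/A = (1.77×10^-8)(1.17)/(3.339e-09) = 6.203 Ω
R₍196₎ = R₍20₎(1 + αΔT) = 6.203 × (1 + 0.0036×176) = 10.13 Ω
P = I²R = (0.0409)² × 10.13 = 0.0169 W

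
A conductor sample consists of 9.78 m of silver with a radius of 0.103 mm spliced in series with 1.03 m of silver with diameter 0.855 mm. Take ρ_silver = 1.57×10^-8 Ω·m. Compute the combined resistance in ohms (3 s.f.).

4.64 Ω

Segment 1: A = πr² = π(1.0300e-04 m)² = 3.333e-08 m²
R₁ = ρL/A = (1.57×10^-8)(9.78)/(3.333e-08) = 4.607 Ω
Segment 2: A = π(d/2)² = π(4.2750e-04 m)² = 5.741e-07 m²
R₂ = (1.57×10^-8)(1.03)/(5.741e-07) = 0.02817 Ω
R = R₁ + R₂ = 4.64 Ω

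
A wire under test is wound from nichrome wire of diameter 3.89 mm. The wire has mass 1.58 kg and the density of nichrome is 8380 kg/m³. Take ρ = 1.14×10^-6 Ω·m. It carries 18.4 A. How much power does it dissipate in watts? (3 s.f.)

515 W

A = π(d/2)² = π(1.9450e-03 m)² = 1.1885e-05 m²
L = m/(density·A) = 1.58/(8380×1.1885e-05) = 15.86 m
R = ρL/A = (1.14×10^-6)(15.86)/(1.1885e-05) = 1.522 Ω
P = I²R = (18.4)² × 1.522 = 515 W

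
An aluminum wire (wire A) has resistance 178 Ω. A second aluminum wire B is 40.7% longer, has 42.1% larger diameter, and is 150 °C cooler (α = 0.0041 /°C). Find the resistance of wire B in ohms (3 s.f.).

R ∝ ρL/d² with ρ ∝ (1+αΔT), so R_B/R_A = (1 + 40.7/100) × (1 + 42.1/100)⁻² × (1 − 0.0041×150)
= 1.407 × 0.4952 × 0.385 = 0.2683
R_B = 0.2683 × 178 = 47.8 Ω

47.8 Ω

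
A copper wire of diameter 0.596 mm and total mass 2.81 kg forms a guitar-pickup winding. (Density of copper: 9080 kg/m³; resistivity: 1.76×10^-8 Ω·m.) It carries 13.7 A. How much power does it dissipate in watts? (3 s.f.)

A = π(d/2)² = π(2.9800e-04 m)² = 2.7899e-07 m²
L = m/(density·A) = 2.81/(9080×2.7899e-07) = 1109 m
R = ρL/A = (1.76×10^-8)(1109)/(2.7899e-07) = 69.98 Ω
P = I²R = (13.7)² × 69.98 = 13100 W

13100 W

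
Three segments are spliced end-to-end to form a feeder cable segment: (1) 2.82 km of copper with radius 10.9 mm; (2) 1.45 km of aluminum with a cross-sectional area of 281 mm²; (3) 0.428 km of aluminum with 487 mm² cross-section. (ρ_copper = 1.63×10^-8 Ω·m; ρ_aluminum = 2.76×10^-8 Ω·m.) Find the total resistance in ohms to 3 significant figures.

Seg 1: A = πr² = π(1.0900e-02 m)² = 3.733e-04 m²
R_1 = (1.63×10^-8)(2820)/(3.733e-04) = 0.1231 Ω
Seg 2: A = 281 mm² = 2.810e-04 m²
R_2 = (2.76×10^-8)(1450)/(2.810e-04) = 0.1424 Ω
Seg 3: A = 487 mm² = 4.870e-04 m²
R_3 = (2.76×10^-8)(428)/(4.870e-04) = 0.02426 Ω
R_total = R_1 + R_2 + R_3 = 0.290 Ω

0.290 Ω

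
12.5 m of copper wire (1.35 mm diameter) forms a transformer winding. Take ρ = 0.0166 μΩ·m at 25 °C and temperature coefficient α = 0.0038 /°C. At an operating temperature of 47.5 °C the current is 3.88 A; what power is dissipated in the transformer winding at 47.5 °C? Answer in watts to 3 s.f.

ρ = 0.0166 μΩ·m = 1.66×10^-8 Ω·m
A = π(d/2)² = π(6.7500e-04 m)² = 1.431e-06 m²
R₍25₎ = ρL/A = (1.66×10^-8)(12.5)/(1.431e-06) = 0.145 Ω
R₍47.5₎ = R₍25₎(1 + αΔT) = 0.145 × (1 + 0.0038×22.5) = 0.1574 Ω
P = I²R = (3.88)² × 0.1574 = 2.37 W

2.37 W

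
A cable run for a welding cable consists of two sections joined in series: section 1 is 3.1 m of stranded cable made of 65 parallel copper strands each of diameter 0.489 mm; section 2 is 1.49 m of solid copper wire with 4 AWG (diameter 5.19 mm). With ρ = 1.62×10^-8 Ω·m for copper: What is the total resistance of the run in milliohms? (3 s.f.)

5.25 mΩ

Section 1: A_strand = π(2.4450e-04)² = 1.878e-07 m²; R₁ = ρL/(N·A_s) = (1.62×10^-8)(3.1)/(65×1.878e-07) = 0.004114 Ω
Section 2: A = π(5.19/2 mm)² = π(2.5950e-03 m)² = 2.116e-05 m²
R₂ = (1.62×10^-8)(1.49)/(2.116e-05) = 0.001141 Ω
R = R₁ + R₂ = 5.25 mΩ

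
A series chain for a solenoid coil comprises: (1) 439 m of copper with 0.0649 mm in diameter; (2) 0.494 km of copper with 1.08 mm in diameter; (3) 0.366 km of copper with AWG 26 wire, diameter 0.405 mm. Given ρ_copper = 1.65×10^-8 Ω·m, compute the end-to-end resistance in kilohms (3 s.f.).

2.25 kΩ

Seg 1: A = π(d/2)² = π(3.2450e-05 m)² = 3.308e-09 m²
R_1 = (1.65×10^-8)(439)/(3.308e-09) = 2190 Ω
Seg 2: A = π(d/2)² = π(5.4000e-04 m)² = 9.161e-07 m²
R_2 = (1.65×10^-8)(494)/(9.161e-07) = 8.898 Ω
Seg 3: A = π(0.405/2 mm)² = π(2.0250e-04 m)² = 1.288e-07 m²
R_3 = (1.65×10^-8)(366)/(1.288e-07) = 46.88 Ω
R_total = R_1 + R_2 + R_3 = 2.25 kΩ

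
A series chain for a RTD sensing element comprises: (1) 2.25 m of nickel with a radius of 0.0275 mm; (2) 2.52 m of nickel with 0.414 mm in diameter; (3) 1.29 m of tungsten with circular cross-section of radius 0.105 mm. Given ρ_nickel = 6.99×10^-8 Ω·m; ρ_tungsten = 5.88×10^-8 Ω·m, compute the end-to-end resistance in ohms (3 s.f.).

Seg 1: A = πr² = π(2.7500e-05 m)² = 2.376e-09 m²
R_1 = (6.99×10^-8)(2.25)/(2.376e-09) = 66.2 Ω
Seg 2: A = π(d/2)² = π(2.0700e-04 m)² = 1.346e-07 m²
R_2 = (6.99×10^-8)(2.52)/(1.346e-07) = 1.309 Ω
Seg 3: A = πr² = π(1.0500e-04 m)² = 3.464e-08 m²
R_3 = (5.88×10^-8)(1.29)/(3.464e-08) = 2.19 Ω
R_total = R_1 + R_2 + R_3 = 69.7 Ω

69.7 Ω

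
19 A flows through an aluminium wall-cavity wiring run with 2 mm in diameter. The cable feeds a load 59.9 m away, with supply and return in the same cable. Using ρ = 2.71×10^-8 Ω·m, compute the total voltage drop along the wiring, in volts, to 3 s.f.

A = π(d/2)² = π(1.0000e-03 m)² = 3.142e-06 m²
Total conductor length (both ways) L = 2 × 59.9 = 119.8 m
R = ρL/A = (2.71×10^-8)(119.8)/(3.142e-06) = 1.033 Ω
V = IR = 19 × 1.033 = 19.6 V

19.6 V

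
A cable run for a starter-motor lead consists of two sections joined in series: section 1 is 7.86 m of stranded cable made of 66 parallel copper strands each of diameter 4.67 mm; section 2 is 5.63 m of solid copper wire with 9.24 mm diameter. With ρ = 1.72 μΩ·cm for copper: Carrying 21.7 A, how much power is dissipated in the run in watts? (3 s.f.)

ρ = 1.72 μΩ·cm = 1.72×10^-8 Ω·m
Section 1: A_strand = π(2.3350e-03)² = 1.713e-05 m²; R₁ = ρL/(N·A_s) = (1.72×10^-8)(7.86)/(66×1.713e-05) = 1.196×10^-4 Ω
Section 2: A = π(d/2)² = π(4.6200e-03 m)² = 6.706e-05 m²
R₂ = (1.72×10^-8)(5.63)/(6.706e-05) = 0.001444 Ω
R = R₁ + R₂ = 0.001564 Ω
P = I²R = (21.7)² × 0.001564 = 0.736 W

0.736 W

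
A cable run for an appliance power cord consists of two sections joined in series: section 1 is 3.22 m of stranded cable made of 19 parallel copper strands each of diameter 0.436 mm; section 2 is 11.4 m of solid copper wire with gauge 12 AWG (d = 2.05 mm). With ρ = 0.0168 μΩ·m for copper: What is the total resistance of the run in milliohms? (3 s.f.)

ρ = 0.0168 μΩ·m = 1.68×10^-8 Ω·m
Section 1: A_strand = π(2.1800e-04)² = 1.493e-07 m²; R₁ = ρL/(N·A_s) = (1.68×10^-8)(3.22)/(19×1.493e-07) = 0.01907 Ω
Section 2: A = π(2.05/2 mm)² = π(1.0250e-03 m)² = 3.301e-06 m²
R₂ = (1.68×10^-8)(11.4)/(3.301e-06) = 0.05803 Ω
R = R₁ + R₂ = 77.1 mΩ

77.1 mΩ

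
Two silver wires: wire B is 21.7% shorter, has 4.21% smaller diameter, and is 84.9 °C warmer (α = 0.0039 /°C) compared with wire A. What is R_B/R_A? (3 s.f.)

1.14

R ∝ ρL/d² with ρ ∝ (1+αΔT), so R_B/R_A = (1 − 21.7/100) × (1 − 4.21/100)⁻² × (1 + 0.0039×84.9)
= 0.783 × 1.09 × 1.331 = 1.14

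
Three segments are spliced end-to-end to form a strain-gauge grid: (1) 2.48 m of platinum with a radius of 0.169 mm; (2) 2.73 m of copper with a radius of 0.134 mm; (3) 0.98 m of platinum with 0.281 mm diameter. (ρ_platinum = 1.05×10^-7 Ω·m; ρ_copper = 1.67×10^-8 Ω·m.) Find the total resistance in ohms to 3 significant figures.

5.37 Ω

Seg 1: A = πr² = π(1.6900e-04 m)² = 8.973e-08 m²
R_1 = (1.05×10^-7)(2.48)/(8.973e-08) = 2.902 Ω
Seg 2: A = πr² = π(1.3400e-04 m)² = 5.641e-08 m²
R_2 = (1.67×10^-8)(2.73)/(5.641e-08) = 0.8082 Ω
Seg 3: A = π(d/2)² = π(1.4050e-04 m)² = 6.202e-08 m²
R_3 = (1.05×10^-7)(0.98)/(6.202e-08) = 1.659 Ω
R_total = R_1 + R_2 + R_3 = 5.37 Ω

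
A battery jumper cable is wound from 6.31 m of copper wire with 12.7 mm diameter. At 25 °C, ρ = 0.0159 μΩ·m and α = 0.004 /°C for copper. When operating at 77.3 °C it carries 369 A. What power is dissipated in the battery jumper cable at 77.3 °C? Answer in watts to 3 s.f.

130 W

ρ = 0.0159 μΩ·m = 1.59×10^-8 Ω·m
A = π(d/2)² = π(6.3500e-03 m)² = 1.267e-04 m²
R₍25₎ = ρL/A = (1.59×10^-8)(6.31)/(1.267e-04) = 7.920×10^-4 Ω
R₍77.3₎ = R₍25₎(1 + αΔT) = 7.920×10^-4 × (1 + 0.004×52.3) = 9.577×10^-4 Ω
P = I²R = (369)² × 9.577×10^-4 = 130 W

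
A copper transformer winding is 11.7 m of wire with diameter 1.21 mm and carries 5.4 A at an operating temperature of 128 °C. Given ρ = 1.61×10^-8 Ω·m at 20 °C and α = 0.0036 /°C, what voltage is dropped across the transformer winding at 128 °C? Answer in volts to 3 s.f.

1.23 V

A = π(d/2)² = π(6.0500e-04 m)² = 1.150e-06 m²
R₍20₎ = ρL/A = (1.61×10^-8)(11.7)/(1.150e-06) = 0.1638 Ω
R₍128₎ = R₍20₎(1 + αΔT) = 0.1638 × (1 + 0.0036×108) = 0.2275 Ω
V = IR = 5.4 × 0.2275 = 1.23 V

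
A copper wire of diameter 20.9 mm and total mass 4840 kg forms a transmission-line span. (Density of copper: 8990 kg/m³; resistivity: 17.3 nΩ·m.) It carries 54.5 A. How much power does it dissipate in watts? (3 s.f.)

235 W

ρ = 17.3 nΩ·m = 1.73×10^-8 Ω·m
A = π(d/2)² = π(1.0450e-02 m)² = 3.4307e-04 m²
L = m/(density·A) = 4840/(8990×3.4307e-04) = 1569 m
R = ρL/A = (1.73×10^-8)(1569)/(3.4307e-04) = 0.07913 Ω
P = I²R = (54.5)² × 0.07913 = 235 W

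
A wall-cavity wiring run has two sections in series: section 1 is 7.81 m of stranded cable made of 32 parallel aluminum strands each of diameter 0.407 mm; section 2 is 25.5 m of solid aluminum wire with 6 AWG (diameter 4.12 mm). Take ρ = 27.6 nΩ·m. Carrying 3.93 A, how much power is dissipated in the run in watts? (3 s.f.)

1.62 W

ρ = 27.6 nΩ·m = 2.76×10^-8 Ω·m
Section 1: A_strand = π(2.0350e-04)² = 1.301e-07 m²; R₁ = ρL/(N·A_s) = (2.76×10^-8)(7.81)/(32×1.301e-07) = 0.05178 Ω
Section 2: A = π(4.12/2 mm)² = π(2.0600e-03 m)² = 1.333e-05 m²
R₂ = (2.76×10^-8)(25.5)/(1.333e-05) = 0.05279 Ω
R = R₁ + R₂ = 0.1046 Ω
P = I²R = (3.93)² × 0.1046 = 1.62 W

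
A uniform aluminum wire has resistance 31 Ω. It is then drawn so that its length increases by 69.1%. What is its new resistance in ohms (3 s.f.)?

k = 1 + 69.1/100 = 1.691; volume constant ⇒ A' = A/k, so R' = k²R.
R' = 2.859 × 31 = 88.6 Ω

88.6 Ω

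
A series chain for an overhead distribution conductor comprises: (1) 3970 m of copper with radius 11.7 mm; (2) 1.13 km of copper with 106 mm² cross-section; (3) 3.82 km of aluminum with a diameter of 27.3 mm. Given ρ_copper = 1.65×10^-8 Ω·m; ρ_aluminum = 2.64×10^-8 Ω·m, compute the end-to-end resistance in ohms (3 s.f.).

Seg 1: A = πr² = π(1.1700e-02 m)² = 4.301e-04 m²
R_1 = (1.65×10^-8)(3970)/(4.301e-04) = 0.1523 Ω
Seg 2: A = 106 mm² = 1.060e-04 m²
R_2 = (1.65×10^-8)(1130)/(1.060e-04) = 0.1759 Ω
Seg 3: A = π(d/2)² = π(1.3650e-02 m)² = 5.853e-04 m²
R_3 = (2.64×10^-8)(3820)/(5.853e-04) = 0.1723 Ω
R_total = R_1 + R_2 + R_3 = 0.501 Ω

0.501 Ω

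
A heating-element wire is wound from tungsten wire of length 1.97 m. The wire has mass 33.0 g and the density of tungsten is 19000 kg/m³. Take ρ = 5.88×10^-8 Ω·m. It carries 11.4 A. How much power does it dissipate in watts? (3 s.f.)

A = m/(density·L) = 0.033/(19000×1.97) = 8.8165e-07 m²
R = ρL/A = (5.88×10^-8)(1.97)/(8.8165e-07) = 0.1314 Ω
P = I²R = (11.4)² × 0.1314 = 17.1 W

17.1 W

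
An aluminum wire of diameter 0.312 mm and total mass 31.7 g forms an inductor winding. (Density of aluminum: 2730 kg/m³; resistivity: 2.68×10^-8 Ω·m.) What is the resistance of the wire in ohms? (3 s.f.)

A = π(d/2)² = π(1.5600e-04 m)² = 7.6454e-08 m²
L = m/(density·A) = 0.0317/(2730×7.6454e-08) = 151.9 m
R = ρL/A = (2.68×10^-8)(151.9)/(7.6454e-08) = 53.2 Ω

53.2 Ω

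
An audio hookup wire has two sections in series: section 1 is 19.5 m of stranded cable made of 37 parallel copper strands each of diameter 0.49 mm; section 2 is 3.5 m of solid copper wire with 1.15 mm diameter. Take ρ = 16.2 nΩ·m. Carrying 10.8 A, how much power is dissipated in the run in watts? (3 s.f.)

ρ = 16.2 nΩ·m = 1.62×10^-8 Ω·m
Section 1: A_strand = π(2.4500e-04)² = 1.886e-07 m²; R₁ = ρL/(N·A_s) = (1.62×10^-8)(19.5)/(37×1.886e-07) = 0.04528 Ω
Section 2: A = π(d/2)² = π(5.7500e-04 m)² = 1.039e-06 m²
R₂ = (1.62×10^-8)(3.5)/(1.039e-06) = 0.05459 Ω
R = R₁ + R₂ = 0.09986 Ω
P = I²R = (10.8)² × 0.09986 = 11.6 W

11.6 W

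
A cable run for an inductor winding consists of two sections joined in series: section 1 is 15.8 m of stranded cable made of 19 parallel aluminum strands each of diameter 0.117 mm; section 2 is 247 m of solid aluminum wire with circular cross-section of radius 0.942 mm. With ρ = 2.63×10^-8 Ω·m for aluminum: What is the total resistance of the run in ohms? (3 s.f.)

Section 1: A_strand = π(5.8500e-05)² = 1.075e-08 m²; R₁ = ρL/(N·A_s) = (2.63×10^-8)(15.8)/(19×1.075e-08) = 2.034 Ω
Section 2: A = πr² = π(9.4200e-04 m)² = 2.788e-06 m²
R₂ = (2.63×10^-8)(247)/(2.788e-06) = 2.33 Ω
R = R₁ + R₂ = 4.36 Ω

4.36 Ω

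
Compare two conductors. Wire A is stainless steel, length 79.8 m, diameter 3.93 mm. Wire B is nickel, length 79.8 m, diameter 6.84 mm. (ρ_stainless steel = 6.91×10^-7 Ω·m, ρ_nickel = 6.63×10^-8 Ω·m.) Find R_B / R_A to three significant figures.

R ∝ ρL/d², so R_B/R_A = (ρ_B/ρ_A) × (d_A/d_B)²
= (6.63×10^-8/6.91×10^-7) × (3.93/6.84)² = 0.0317

0.0317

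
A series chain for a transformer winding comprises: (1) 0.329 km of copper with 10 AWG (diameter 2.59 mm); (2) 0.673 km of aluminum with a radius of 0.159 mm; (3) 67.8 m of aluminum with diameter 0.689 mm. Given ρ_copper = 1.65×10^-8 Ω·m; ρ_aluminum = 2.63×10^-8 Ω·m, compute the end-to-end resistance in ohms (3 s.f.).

Seg 1: A = π(2.59/2 mm)² = π(1.2950e-03 m)² = 5.269e-06 m²
R_1 = (1.65×10^-8)(329)/(5.269e-06) = 1.03 Ω
Seg 2: A = πr² = π(1.5900e-04 m)² = 7.942e-08 m²
R_2 = (2.63×10^-8)(673)/(7.942e-08) = 222.9 Ω
Seg 3: A = π(d/2)² = π(3.4450e-04 m)² = 3.728e-07 m²
R_3 = (2.63×10^-8)(67.8)/(3.728e-07) = 4.783 Ω
R_total = R_1 + R_2 + R_3 = 229 Ω

229 Ω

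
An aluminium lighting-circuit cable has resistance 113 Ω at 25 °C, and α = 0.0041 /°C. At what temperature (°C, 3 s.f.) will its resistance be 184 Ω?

178 °C

R = R₀(1 + α(T − T₀)) ⇒ T = T₀ + (R/R₀ − 1)/α
T = 25 + (184/113 − 1)/0.0041 = 25 + (0.6283)/0.0041 = 178 °C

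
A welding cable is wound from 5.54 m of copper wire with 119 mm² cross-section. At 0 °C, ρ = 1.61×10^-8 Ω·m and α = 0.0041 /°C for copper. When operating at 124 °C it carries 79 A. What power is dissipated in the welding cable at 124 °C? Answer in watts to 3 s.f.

A = 119 mm² = 1.190e-04 m²
R₍0₎ = ρL/A = (1.61×10^-8)(5.54)/(1.190e-04) = 7.495×10^-4 Ω
R₍124₎ = R₍0₎(1 + αΔT) = 7.495×10^-4 × (1 + 0.0041×124) = 0.001131 Ω
P = I²R = (79)² × 0.001131 = 7.06 W

7.06 W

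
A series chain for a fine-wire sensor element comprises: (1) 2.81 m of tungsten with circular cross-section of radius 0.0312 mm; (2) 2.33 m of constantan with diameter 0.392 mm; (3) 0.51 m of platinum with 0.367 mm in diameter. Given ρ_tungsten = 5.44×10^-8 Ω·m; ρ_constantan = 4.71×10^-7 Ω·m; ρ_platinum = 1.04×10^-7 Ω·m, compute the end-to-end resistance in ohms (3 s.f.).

59.6 Ω

Seg 1: A = πr² = π(3.1200e-05 m)² = 3.058e-09 m²
R_1 = (5.44×10^-8)(2.81)/(3.058e-09) = 49.99 Ω
Seg 2: A = π(d/2)² = π(1.9600e-04 m)² = 1.207e-07 m²
R_2 = (4.71×10^-7)(2.33)/(1.207e-07) = 9.093 Ω
Seg 3: A = π(d/2)² = π(1.8350e-04 m)² = 1.058e-07 m²
R_3 = (1.04×10^-7)(0.51)/(1.058e-07) = 0.5014 Ω
R_total = R_1 + R_2 + R_3 = 59.6 Ω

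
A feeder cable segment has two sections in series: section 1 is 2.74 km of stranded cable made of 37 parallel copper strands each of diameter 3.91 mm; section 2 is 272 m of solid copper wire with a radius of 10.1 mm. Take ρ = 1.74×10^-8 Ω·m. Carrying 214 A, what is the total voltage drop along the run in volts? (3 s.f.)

26.1 V

Section 1: A_strand = π(1.9550e-03)² = 1.201e-05 m²; R₁ = ρL/(N·A_s) = (1.74×10^-8)(2740)/(37×1.201e-05) = 0.1073 Ω
Section 2: A = πr² = π(1.0100e-02 m)² = 3.205e-04 m²
R₂ = (1.74×10^-8)(272)/(3.205e-04) = 0.01477 Ω
R = R₁ + R₂ = 0.1221 Ω
V = IR = 214 × 0.1221 = 26.1 V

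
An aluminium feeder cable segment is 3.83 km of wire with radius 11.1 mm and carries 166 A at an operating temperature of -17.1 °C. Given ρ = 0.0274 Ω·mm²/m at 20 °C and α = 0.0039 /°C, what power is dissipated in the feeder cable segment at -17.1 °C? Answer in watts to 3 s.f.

6390 W

ρ = 0.0274 Ω·mm²/m = 2.74×10^-8 Ω·m
A = πr² = π(1.1100e-02 m)² = 3.871e-04 m²
R₍20₎ = ρL/A = (2.74×10^-8)(3830)/(3.871e-04) = 0.2711 Ω
R₍-17.1₎ = R₍20₎(1 + αΔT) = 0.2711 × (1 + 0.0039×-37.1) = 0.2319 Ω
P = I²R = (166)² × 0.2319 = 6390 W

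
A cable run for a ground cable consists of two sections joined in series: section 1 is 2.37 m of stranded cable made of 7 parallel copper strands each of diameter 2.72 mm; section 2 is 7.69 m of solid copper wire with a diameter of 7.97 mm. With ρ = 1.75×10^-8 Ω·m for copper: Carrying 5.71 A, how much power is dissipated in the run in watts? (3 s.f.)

Section 1: A_strand = π(1.3600e-03)² = 5.811e-06 m²; R₁ = ρL/(N·A_s) = (1.75×10^-8)(2.37)/(7×5.811e-06) = 0.00102 Ω
Section 2: A = π(d/2)² = π(3.9850e-03 m)² = 4.989e-05 m²
R₂ = (1.75×10^-8)(7.69)/(4.989e-05) = 0.002697 Ω
R = R₁ + R₂ = 0.003717 Ω
P = I²R = (5.71)² × 0.003717 = 0.121 W

0.121 W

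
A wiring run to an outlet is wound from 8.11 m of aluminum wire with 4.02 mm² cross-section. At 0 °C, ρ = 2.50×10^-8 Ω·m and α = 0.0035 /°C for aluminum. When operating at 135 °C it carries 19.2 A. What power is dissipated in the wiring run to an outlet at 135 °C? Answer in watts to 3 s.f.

27.4 W

A = 4.02 mm² = 4.020e-06 m²
R₍0₎ = ρL/A = (2.50×10^-8)(8.11)/(4.020e-06) = 0.05044 Ω
R₍135₎ = R₍0₎(1 + αΔT) = 0.05044 × (1 + 0.0035×135) = 0.07427 Ω
P = I²R = (19.2)² × 0.07427 = 27.4 W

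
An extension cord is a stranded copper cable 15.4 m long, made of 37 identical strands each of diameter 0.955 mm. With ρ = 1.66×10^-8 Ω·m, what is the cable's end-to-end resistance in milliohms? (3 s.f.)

A_strand = π(4.7750e-04 m)² = 7.163e-07 m²
R_strand = ρL/A = (1.66×10^-8)(15.4)/(7.163e-07) = 0.3569 Ω
R_total = R_strand/N = 0.3569/37 = 9.65 mΩ

9.65 mΩ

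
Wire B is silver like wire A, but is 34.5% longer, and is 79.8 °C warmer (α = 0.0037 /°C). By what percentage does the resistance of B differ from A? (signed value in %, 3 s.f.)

R ∝ ρL/d² with ρ ∝ (1+αΔT), so R_B/R_A = (1 + 34.5/100) × (1 + 0.0037×79.8)
= 1.345 × 1.295 = 1.742
(R_B − R_A)/R_A = 1.742 − 1 = 74.2%

74.2%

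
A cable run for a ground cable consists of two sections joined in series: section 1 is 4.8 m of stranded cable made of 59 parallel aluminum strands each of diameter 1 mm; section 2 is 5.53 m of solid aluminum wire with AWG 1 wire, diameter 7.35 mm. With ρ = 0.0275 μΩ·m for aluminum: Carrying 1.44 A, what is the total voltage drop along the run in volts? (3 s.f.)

0.00926 V

ρ = 0.0275 μΩ·m = 2.75×10^-8 Ω·m
Section 1: A_strand = π(5.0000e-04)² = 7.854e-07 m²; R₁ = ρL/(N·A_s) = (2.75×10^-8)(4.8)/(59×7.854e-07) = 0.002849 Ω
Section 2: A = π(7.35/2 mm)² = π(3.6750e-03 m)² = 4.243e-05 m²
R₂ = (2.75×10^-8)(5.53)/(4.243e-05) = 0.003584 Ω
R = R₁ + R₂ = 0.006433 Ω
V = IR = 1.44 × 0.006433 = 0.00926 V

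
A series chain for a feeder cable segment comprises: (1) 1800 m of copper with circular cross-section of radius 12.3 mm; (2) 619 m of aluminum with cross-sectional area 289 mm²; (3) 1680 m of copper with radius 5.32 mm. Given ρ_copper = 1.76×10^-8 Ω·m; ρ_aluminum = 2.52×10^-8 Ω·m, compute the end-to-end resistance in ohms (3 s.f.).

0.453 Ω

Seg 1: A = πr² = π(1.2300e-02 m)² = 4.753e-04 m²
R_1 = (1.76×10^-8)(1800)/(4.753e-04) = 0.06665 Ω
Seg 2: A = 289 mm² = 2.890e-04 m²
R_2 = (2.52×10^-8)(619)/(2.890e-04) = 0.05398 Ω
Seg 3: A = πr² = π(5.3200e-03 m)² = 8.891e-05 m²
R_3 = (1.76×10^-8)(1680)/(8.891e-05) = 0.3325 Ω
R_total = R_1 + R_2 + R_3 = 0.453 Ω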